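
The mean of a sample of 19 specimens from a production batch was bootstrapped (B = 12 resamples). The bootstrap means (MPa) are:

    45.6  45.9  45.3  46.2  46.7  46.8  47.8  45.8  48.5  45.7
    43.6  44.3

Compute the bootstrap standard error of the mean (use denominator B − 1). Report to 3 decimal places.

SE* = 1.352

Bootstrap SE is the standard deviation of the 12 replicate means.
Mean of replicates: (45.6 + 45.9 + 45.3 + 46.2 + 46.7 + 46.8 + 47.8 + 45.8 + 48.5 + 45.7 + 43.6 + 44.3) / 12 = 552.2000 / 12 = 46.0167
Sum of squared deviations: (−0.4167)² + (−0.1167)² + (−0.7167)² + (+0.1833)² + (+0.6833)² + (+0.7833)² + (+1.7833)² + (−0.2167)² + (+2.4833)² + (−0.3167)² + (−2.4167)² + (−1.7167)² = 20.0967
Variance = 20.0967 / 11 = 1.8270
SE* = √1.8270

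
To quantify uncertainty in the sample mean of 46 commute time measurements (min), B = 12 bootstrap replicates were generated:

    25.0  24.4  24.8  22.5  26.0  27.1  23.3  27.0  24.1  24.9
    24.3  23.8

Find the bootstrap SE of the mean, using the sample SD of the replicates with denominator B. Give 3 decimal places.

Bootstrap SE is the standard deviation of the 12 replicate means.
Mean of replicates: (25.0 + 24.4 + 24.8 + 22.5 + 26.0 + 27.1 + 23.3 + 27.0 + 24.1 + 24.9 + 24.3 + 23.8) / 12 = 297.2000 / 12 = 24.7667
Sum of squared deviations: (+0.2333)² + (−0.3667)² + (+0.0333)² + (−2.2667)² + (+1.2333)² + (+2.3333)² + (−1.4667)² + (+2.2333)² + (−0.6667)² + (+0.1333)² + (−0.4667)² + (−0.9667)² = 21.0467
Variance = 21.0467 / 12 = 1.7539
SE* = √1.7539

SE* = 1.324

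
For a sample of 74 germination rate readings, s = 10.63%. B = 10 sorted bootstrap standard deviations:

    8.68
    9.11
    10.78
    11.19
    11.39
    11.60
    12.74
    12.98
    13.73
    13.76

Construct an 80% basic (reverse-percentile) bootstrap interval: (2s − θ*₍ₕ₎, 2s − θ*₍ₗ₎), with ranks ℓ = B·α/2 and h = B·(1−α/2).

(7.53, 12.58)

Percentile endpoints at ranks 1 and 9: θ*₍1₎ = 8.68, θ*₍9₎ = 13.73.
Basic interval reflects these around s:
  lower = 2 × 10.63 − 13.73 = 7.53
  upper = 2 × 10.63 − 8.68 = 12.58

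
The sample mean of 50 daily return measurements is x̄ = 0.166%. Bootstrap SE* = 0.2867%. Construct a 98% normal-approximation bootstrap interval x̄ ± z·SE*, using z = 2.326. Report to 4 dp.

Margin = 2.326 × 0.2867 = 0.66686
Interval: 0.166 ± 0.66686

(-0.5009, 0.8329)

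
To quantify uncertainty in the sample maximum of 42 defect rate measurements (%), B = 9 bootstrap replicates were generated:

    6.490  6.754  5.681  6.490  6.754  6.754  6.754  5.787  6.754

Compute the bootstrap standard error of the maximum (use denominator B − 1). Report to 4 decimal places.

SE* = 0.4320

Bootstrap SE is the standard deviation of the 9 replicate maximums.
Mean of replicates: (6.490 + 6.754 + 5.681 + 6.490 + 6.754 + 6.754 + 6.754 + 5.787 + 6.754) / 9 = 58.21800 / 9 = 6.46867
Sum of squared deviations: (+0.02133)² + (+0.28533)² + (−0.78767)² + (+0.02133)² + (+0.28533)² + (+0.28533)² + (+0.28533)² + (−0.68167)² + (+0.28533)² = 1.49307
Variance = 1.49307 / 8 = 0.18663
SE* = √0.18663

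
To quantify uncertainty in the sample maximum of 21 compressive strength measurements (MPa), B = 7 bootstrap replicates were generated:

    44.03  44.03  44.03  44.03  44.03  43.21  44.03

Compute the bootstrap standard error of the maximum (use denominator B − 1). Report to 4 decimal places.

SE* = 0.3099

Bootstrap SE is the standard deviation of the 7 replicate maximums.
Mean of replicates: (44.03 + 44.03 + 44.03 + 44.03 + 44.03 + 43.21 + 44.03) / 7 = 307.39000 / 7 = 43.91286
Sum of squared deviations: (+0.11714)² + (+0.11714)² + (+0.11714)² + (+0.11714)² + (+0.11714)² + (−0.70286)² + (+0.11714)² = 0.57634
Variance = 0.57634 / 6 = 0.09606
SE* = √0.09606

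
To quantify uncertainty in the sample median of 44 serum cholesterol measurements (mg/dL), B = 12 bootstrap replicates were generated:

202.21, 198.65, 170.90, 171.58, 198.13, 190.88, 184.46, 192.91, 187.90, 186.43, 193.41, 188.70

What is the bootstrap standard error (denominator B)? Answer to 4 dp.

SE* = 9.3477

Bootstrap SE is the standard deviation of the 12 replicate medians.
Mean of replicates: (202.21 + 198.65 + 170.90 + 171.58 + 198.13 + 190.88 + 184.46 + 192.91 + 187.90 + 186.43 + 193.41 + 188.70) / 12 = 2266.16000 / 12 = 188.84667
Sum of squared deviations: (+13.36333)² + (+9.80333)² + (−17.94667)² + (−17.26667)² + (+9.28333)² + (+2.03333)² + (−4.38667)² + (+4.06333)² + (−0.94667)² + (−2.41667)² + (+4.56333)² + (−0.14667)² = 1048.55487
Variance = 1048.55487 / 12 = 87.37957
SE* = √87.37957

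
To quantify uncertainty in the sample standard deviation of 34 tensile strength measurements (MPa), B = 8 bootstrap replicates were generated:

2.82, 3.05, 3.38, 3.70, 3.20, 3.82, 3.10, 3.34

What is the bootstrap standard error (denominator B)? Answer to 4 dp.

SE* = 0.3125

Bootstrap SE is the standard deviation of the 8 replicate standard deviations.
Mean of replicates: (2.82 + 3.05 + 3.38 + 3.70 + 3.20 + 3.82 + 3.10 + 3.34) / 8 = 26.41000 / 8 = 3.30125
Sum of squared deviations: (−0.48125)² + (−0.25125)² + (+0.07875)² + (+0.39875)² + (−0.10125)² + (+0.51875)² + (−0.20125)² + (+0.03875)² = 0.78129
Variance = 0.78129 / 8 = 0.09766
SE* = √0.09766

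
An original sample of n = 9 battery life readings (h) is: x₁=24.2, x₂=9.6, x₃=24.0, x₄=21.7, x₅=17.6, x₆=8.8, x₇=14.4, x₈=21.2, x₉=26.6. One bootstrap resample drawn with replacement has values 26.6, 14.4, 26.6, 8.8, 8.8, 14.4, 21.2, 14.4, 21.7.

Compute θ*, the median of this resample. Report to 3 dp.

θ* = 14.400

Sorted: 8.8, 8.8, 14.4, 14.4, 14.4, 21.2, 21.7, 26.6, 26.6
Median = middle value = 14.400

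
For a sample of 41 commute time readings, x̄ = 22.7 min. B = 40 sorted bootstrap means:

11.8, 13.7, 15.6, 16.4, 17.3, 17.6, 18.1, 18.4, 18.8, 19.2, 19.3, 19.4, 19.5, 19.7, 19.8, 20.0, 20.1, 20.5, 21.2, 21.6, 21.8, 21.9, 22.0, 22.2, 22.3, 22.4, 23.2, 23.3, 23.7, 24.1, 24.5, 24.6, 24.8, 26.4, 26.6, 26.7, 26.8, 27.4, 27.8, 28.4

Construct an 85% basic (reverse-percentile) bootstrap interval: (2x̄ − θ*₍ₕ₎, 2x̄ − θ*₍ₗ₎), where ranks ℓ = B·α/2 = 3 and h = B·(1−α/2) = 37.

(18.6, 29.8)

Percentile endpoints at ranks 3 and 37: θ*₍3₎ = 15.6, θ*₍37₎ = 26.8.
Basic interval reflects these around x̄:
  lower = 2 × 22.7 − 26.8 = 18.6
  upper = 2 × 22.7 − 15.6 = 29.8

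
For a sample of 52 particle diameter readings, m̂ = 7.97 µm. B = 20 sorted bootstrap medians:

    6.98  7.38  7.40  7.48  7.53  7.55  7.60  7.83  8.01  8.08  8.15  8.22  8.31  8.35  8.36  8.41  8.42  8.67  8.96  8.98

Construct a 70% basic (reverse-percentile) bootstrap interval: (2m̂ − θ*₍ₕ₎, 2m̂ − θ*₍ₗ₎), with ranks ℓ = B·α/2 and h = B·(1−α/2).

Percentile endpoints at ranks 3 and 17: θ*₍3₎ = 7.40, θ*₍17₎ = 8.42.
Basic interval reflects these around m̂:
  lower = 2 × 7.97 − 8.42 = 7.52
  upper = 2 × 7.97 − 7.40 = 8.54

(7.52, 8.54)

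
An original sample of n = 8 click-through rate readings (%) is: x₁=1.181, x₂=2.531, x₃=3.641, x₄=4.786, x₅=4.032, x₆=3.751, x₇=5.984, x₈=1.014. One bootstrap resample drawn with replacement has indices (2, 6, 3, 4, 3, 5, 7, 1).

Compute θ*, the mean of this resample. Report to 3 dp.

Resample values: 2.531, 3.751, 3.641, 4.786, 3.641, 4.032, 5.984, 1.181.
Mean = (2.531 + 3.751 + 3.641 + 4.786 + 3.641 + 4.032 + 5.984 + 1.181) / 8 = 29.5470 / 8 = 3.693

θ* = 3.693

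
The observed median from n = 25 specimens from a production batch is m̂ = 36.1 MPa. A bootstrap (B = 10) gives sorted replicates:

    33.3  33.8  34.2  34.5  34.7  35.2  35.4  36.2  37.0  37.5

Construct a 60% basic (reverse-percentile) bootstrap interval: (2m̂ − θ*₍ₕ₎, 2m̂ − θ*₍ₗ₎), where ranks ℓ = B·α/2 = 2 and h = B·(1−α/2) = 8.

Percentile endpoints at ranks 2 and 8: θ*₍2₎ = 33.8, θ*₍8₎ = 36.2.
Basic interval reflects these around m̂:
  lower = 2 × 36.1 − 36.2 = 36.0
  upper = 2 × 36.1 − 33.8 = 38.4

(36.0, 38.4)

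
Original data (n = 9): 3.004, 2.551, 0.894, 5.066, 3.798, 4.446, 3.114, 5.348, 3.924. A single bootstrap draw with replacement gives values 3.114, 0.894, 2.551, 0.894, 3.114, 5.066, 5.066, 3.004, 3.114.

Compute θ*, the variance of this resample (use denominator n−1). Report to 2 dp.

θ* = 2.21

Mean = 2.9797; sum of squared deviations = 17.6441
s² = 17.6441 / 8 = 2.2055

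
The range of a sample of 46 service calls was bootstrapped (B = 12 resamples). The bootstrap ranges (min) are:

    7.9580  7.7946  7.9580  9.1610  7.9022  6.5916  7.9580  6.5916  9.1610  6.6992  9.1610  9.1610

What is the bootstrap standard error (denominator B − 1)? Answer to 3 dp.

SE* = 1.005

Bootstrap SE is the standard deviation of the 12 replicate ranges.
Mean of replicates: (7.9580 + 7.7946 + 7.9580 + 9.1610 + 7.9022 + 6.5916 + 7.9580 + 6.5916 + 9.1610 + 6.6992 + 9.1610 + 9.1610) / 12 = 96.09720 / 12 = 8.00810
Sum of squared deviations: (−0.05010)² + (−0.21350)² + (−0.05010)² + (+1.15290)² + (−0.10590)² + (−1.41650)² + (−0.05010)² + (−1.41650)² + (+1.15290)² + (−1.30890)² + (+1.15290)² + (+1.15290)² = 11.10720
Variance = 11.10720 / 11 = 1.00975
SE* = √1.00975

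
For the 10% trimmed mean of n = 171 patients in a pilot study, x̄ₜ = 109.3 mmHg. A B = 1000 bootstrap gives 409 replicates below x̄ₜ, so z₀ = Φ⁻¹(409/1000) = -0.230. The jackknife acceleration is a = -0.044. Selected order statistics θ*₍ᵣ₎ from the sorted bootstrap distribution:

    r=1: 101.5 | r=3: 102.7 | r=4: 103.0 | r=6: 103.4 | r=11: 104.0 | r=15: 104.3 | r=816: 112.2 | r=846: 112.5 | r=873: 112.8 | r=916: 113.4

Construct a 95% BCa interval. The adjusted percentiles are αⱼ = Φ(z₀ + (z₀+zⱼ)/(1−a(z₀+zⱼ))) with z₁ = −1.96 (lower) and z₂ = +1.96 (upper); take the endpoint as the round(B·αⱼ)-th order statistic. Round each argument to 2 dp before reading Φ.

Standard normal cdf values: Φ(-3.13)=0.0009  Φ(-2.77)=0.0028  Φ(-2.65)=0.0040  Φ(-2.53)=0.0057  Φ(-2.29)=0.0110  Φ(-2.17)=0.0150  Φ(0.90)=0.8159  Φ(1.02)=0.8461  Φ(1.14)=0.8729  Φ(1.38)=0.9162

(103.0, 113.4)

Lower: z₀ + z₁ = -0.230 + (-1.960) = -2.190; 1 − a(z₀+z₁) = 1 − (-0.044)(-2.190) = 0.9036; argument = -0.230 + (-2.190)/0.9036 = -2.6535 → -2.65.
α₁ = Φ(-2.65) = 0.0040; rank = round(1000 × 0.0040) = 4; θ*₍4₎ = 103.0.
Upper: z₀ + z₂ = 1.730; 1 − a(z₀+z₂) = 1.0761; argument = 1.3776 → 1.38; α₂ = 0.9162; rank = 916; θ*₍916₎ = 113.4.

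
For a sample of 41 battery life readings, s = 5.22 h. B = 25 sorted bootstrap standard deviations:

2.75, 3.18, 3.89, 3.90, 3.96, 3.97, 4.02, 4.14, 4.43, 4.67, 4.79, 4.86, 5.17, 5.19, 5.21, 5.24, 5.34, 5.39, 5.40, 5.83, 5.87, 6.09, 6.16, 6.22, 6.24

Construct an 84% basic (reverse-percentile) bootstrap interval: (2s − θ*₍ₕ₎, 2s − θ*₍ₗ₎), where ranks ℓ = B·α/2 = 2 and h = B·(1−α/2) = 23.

(4.28, 7.26)

Percentile endpoints at ranks 2 and 23: θ*₍2₎ = 3.18, θ*₍23₎ = 6.16.
Basic interval reflects these around s:
  lower = 2 × 5.22 − 6.16 = 4.28
  upper = 2 × 5.22 − 3.18 = 7.26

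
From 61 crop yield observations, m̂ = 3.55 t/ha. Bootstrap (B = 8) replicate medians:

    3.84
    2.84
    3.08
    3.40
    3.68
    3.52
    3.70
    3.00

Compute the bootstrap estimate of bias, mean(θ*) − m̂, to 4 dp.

bias = −0.1675

mean(θ*) = (3.84 + 2.84 + 3.08 + 3.40 + 3.68 + 3.52 + 3.70 + 3.00) / 8 = 3.38250
bias = 3.38250 − 3.55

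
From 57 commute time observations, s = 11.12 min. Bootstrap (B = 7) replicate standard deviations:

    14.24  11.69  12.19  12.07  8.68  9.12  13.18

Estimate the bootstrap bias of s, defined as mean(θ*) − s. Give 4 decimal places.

bias = +0.4757

mean(θ*) = (14.24 + 11.69 + 12.19 + 12.07 + 8.68 + 9.12 + 13.18) / 7 = 11.59571
bias = 11.59571 − 11.12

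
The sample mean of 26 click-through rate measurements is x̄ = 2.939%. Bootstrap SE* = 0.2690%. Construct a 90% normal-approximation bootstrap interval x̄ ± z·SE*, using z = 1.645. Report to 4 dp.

Margin = 1.645 × 0.2690 = 0.44251
Interval: 2.939 ± 0.44251

(2.4965, 3.3815)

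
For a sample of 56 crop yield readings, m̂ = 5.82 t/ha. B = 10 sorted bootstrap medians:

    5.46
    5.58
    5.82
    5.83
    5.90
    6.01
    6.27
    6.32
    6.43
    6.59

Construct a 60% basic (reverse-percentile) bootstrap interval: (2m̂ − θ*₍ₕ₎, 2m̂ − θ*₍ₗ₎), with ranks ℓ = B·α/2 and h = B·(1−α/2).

Percentile endpoints at ranks 2 and 8: θ*₍2₎ = 5.58, θ*₍8₎ = 6.32.
Basic interval reflects these around m̂:
  lower = 2 × 5.82 − 6.32 = 5.32
  upper = 2 × 5.82 − 5.58 = 6.06

(5.32, 6.06)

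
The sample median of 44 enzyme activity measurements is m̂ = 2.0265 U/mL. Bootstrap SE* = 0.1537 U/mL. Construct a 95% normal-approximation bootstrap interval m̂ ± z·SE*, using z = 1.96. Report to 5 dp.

(1.72525, 2.32775)

Margin = 1.96 × 0.1537 = 0.301252
Interval: 2.0265 ± 0.301252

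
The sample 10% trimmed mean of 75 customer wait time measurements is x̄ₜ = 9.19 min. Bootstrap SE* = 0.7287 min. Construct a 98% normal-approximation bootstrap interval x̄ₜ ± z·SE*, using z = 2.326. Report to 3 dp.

Margin = 2.326 × 0.7287 = 1.6950
Interval: 9.19 ± 1.6950

(7.495, 10.885)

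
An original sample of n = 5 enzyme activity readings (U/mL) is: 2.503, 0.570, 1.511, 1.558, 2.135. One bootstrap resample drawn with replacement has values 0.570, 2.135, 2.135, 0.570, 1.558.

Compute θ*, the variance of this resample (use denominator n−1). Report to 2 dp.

θ* = 0.62

Mean = 1.3936; sum of squared deviations = 2.4830
s² = 2.4830 / 4 = 0.6208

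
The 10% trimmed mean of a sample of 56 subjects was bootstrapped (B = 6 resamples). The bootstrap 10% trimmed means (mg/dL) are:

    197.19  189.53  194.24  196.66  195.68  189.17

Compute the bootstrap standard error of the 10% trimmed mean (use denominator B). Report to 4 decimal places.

SE* = 3.2417

Bootstrap SE is the standard deviation of the 6 replicate 10% trimmed means.
Mean of replicates: (197.19 + 189.53 + 194.24 + 196.66 + 195.68 + 189.17) / 6 = 1162.47000 / 6 = 193.74500
Sum of squared deviations: (+3.44500)² + (−4.21500)² + (+0.49500)² + (+2.91500)² + (+1.93500)² + (−4.57500)² = 63.05135
Variance = 63.05135 / 6 = 10.50856
SE* = √10.50856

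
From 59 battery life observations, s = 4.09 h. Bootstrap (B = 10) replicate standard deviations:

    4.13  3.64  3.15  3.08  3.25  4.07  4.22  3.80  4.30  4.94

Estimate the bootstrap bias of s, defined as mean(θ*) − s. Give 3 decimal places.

mean(θ*) = (4.13 + 3.64 + 3.15 + 3.08 + 3.25 + 4.07 + 4.22 + 3.80 + 4.30 + 4.94) / 10 = 3.8580
bias = 3.8580 − 4.09

bias = −0.232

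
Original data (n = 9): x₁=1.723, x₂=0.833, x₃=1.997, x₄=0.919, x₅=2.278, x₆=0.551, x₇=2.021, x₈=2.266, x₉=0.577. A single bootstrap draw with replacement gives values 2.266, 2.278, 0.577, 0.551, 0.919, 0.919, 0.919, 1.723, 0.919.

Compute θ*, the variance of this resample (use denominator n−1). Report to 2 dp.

θ* = 0.46

Mean = 1.2301; sum of squared deviations = 3.6890
s² = 3.6890 / 8 = 0.4611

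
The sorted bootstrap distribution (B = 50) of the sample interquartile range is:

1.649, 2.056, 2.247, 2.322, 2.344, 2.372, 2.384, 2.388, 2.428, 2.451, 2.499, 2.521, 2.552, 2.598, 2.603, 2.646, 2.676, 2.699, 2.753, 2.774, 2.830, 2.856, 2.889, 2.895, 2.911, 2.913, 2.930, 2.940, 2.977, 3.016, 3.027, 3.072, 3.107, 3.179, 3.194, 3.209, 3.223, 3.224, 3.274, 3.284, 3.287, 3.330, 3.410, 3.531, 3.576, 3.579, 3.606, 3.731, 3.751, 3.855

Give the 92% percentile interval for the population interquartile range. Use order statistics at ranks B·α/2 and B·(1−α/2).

(2.056, 3.731)

α = 0.08; lower rank = 50 × 0.040 = 2; upper rank = 50 × 0.960 = 48.
The 2nd smallest replicate is 2.056; the 48th is 3.731.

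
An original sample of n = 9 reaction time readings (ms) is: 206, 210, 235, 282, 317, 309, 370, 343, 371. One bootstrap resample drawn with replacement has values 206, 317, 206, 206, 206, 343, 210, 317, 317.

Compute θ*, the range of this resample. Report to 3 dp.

Range = 343 − 206 = 137.000

θ* = 137.000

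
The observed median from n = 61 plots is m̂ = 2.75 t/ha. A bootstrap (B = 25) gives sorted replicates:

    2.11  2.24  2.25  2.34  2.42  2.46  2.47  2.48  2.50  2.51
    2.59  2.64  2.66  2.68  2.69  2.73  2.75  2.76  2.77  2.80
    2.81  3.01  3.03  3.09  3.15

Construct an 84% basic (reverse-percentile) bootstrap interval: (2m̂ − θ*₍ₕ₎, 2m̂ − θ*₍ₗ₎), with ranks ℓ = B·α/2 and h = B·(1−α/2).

(2.47, 3.26)

Percentile endpoints at ranks 2 and 23: θ*₍2₎ = 2.24, θ*₍23₎ = 3.03.
Basic interval reflects these around m̂:
  lower = 2 × 2.75 − 3.03 = 2.47
  upper = 2 × 2.75 − 2.24 = 3.26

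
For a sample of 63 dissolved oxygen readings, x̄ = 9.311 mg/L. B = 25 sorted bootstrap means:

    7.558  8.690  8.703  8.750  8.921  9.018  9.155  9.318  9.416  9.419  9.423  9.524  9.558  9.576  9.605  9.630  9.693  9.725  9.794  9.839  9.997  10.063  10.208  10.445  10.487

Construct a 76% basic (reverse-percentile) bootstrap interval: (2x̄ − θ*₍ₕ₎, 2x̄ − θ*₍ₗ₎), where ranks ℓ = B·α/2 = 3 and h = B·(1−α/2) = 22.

Percentile endpoints at ranks 3 and 22: θ*₍3₎ = 8.703, θ*₍22₎ = 10.063.
Basic interval reflects these around x̄:
  lower = 2 × 9.311 − 10.063 = 8.559
  upper = 2 × 9.311 − 8.703 = 9.919

(8.559, 9.919)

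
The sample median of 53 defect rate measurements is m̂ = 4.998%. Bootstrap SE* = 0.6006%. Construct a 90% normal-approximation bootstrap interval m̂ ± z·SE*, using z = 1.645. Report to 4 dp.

(4.0100, 5.9860)

Margin = 1.645 × 0.6006 = 0.98799
Interval: 4.998 ± 0.98799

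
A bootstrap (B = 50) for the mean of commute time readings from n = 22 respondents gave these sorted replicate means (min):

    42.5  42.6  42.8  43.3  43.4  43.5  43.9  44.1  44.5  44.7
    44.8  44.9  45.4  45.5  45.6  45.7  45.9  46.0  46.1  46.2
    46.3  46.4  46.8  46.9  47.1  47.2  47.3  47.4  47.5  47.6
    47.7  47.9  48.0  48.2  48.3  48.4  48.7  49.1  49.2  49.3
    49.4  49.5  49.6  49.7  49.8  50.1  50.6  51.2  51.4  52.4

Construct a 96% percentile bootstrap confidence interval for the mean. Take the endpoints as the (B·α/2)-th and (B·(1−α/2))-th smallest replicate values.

(42.5, 51.4)

α = 0.04; lower rank = 50 × 0.020 = 1; upper rank = 50 × 0.980 = 49.
The 1st smallest replicate is 42.5; the 49th is 51.4.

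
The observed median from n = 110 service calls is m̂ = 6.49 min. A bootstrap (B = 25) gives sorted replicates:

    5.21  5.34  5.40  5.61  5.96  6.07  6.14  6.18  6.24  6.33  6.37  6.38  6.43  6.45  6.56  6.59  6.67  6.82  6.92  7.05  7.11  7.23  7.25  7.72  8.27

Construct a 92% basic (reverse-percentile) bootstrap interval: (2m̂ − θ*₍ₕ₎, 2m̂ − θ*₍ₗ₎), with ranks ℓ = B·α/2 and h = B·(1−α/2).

(5.26, 7.77)

Percentile endpoints at ranks 1 and 24: θ*₍1₎ = 5.21, θ*₍24₎ = 7.72.
Basic interval reflects these around m̂:
  lower = 2 × 6.49 − 7.72 = 5.26
  upper = 2 × 6.49 − 5.21 = 7.77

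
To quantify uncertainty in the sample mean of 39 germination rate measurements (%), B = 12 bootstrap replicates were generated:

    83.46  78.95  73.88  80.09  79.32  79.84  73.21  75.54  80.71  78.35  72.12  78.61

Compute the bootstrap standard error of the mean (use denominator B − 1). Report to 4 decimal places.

Bootstrap SE is the standard deviation of the 12 replicate means.
Mean of replicates: (83.46 + 78.95 + 73.88 + 80.09 + 79.32 + 79.84 + 73.21 + 75.54 + 80.71 + 78.35 + 72.12 + 78.61) / 12 = 934.08000 / 12 = 77.84000
Sum of squared deviations: (+5.62000)² + (+1.11000)² + (−3.96000)² + (+2.25000)² + (+1.48000)² + (+2.00000)² + (−4.63000)² + (−2.30000)² + (+2.87000)² + (+0.51000)² + (−5.72000)² + (+0.77000)² = 128.28620
Variance = 128.28620 / 11 = 11.66238
SE* = √11.66238

SE* = 3.4150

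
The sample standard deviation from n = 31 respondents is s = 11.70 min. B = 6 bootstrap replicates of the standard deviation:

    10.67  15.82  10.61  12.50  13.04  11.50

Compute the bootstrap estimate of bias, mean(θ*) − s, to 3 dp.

bias = +0.657

mean(θ*) = (10.67 + 15.82 + 10.61 + 12.50 + 13.04 + 11.50) / 6 = 12.3567
bias = 12.3567 − 11.70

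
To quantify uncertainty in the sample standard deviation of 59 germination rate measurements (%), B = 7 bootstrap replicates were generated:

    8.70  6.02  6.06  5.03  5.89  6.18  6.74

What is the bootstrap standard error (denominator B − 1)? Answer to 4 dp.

Bootstrap SE is the standard deviation of the 7 replicate standard deviations.
Mean of replicates: (8.70 + 6.02 + 6.06 + 5.03 + 5.89 + 6.18 + 6.74) / 7 = 44.62000 / 7 = 6.37429
Sum of squared deviations: (+2.32571)² + (−0.35429)² + (−0.31429)² + (−1.34429)² + (−0.48429)² + (−0.19429)² + (+0.36571)² = 7.84637
Variance = 7.84637 / 6 = 1.30773
SE* = √1.30773

SE* = 1.1436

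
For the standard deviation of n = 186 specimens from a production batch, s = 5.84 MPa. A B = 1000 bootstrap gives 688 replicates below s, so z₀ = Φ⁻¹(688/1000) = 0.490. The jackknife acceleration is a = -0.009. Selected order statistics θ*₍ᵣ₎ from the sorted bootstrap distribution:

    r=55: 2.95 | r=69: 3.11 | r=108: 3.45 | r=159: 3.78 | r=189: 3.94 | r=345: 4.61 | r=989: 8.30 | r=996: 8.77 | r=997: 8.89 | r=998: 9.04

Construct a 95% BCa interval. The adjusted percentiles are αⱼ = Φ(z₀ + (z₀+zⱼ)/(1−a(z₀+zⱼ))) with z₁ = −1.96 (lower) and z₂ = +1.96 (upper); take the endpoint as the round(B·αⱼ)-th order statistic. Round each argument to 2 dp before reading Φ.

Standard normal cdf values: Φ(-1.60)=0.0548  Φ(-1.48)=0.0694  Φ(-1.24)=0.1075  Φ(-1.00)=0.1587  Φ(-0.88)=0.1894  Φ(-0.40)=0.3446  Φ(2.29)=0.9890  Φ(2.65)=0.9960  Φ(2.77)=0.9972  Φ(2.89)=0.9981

Lower: z₀ + z₁ = 0.490 + (-1.960) = -1.470; 1 − a(z₀+z₁) = 1 − (-0.009)(-1.470) = 0.9868; argument = 0.490 + (-1.470)/0.9868 = -0.9997 → -1.00.
α₁ = Φ(-1.00) = 0.1587; rank = round(1000 × 0.1587) = 159; θ*₍159₎ = 3.78.
Upper: z₀ + z₂ = 2.450; 1 − a(z₀+z₂) = 1.0220; argument = 2.8871 → 2.89; α₂ = 0.9981; rank = 998; θ*₍998₎ = 9.04.

(3.78, 9.04)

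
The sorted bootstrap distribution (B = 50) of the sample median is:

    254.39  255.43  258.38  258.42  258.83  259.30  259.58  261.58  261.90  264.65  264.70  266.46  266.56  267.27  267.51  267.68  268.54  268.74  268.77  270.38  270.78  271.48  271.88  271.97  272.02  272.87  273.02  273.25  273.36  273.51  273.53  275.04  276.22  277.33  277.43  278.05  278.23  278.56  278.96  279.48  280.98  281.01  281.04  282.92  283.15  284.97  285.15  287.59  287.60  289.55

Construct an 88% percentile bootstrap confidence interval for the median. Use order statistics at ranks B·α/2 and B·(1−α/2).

α = 0.12; lower rank = 50 × 0.060 = 3; upper rank = 50 × 0.940 = 47.
The 3rd smallest replicate is 258.38; the 47th is 285.15.

(258.38, 285.15)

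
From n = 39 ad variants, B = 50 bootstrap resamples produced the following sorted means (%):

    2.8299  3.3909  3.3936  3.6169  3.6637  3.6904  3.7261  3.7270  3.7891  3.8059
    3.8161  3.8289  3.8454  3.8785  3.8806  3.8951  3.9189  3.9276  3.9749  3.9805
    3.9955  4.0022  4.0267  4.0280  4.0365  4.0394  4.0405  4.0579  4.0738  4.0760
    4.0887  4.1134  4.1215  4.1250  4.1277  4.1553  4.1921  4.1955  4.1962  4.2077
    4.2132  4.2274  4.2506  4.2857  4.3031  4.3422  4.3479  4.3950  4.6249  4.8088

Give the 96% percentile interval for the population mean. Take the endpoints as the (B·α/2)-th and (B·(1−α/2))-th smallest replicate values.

α = 0.04; lower rank = 50 × 0.020 = 1; upper rank = 50 × 0.980 = 49.
The 1st smallest replicate is 2.8299; the 49th is 4.6249.

(2.8299, 4.6249)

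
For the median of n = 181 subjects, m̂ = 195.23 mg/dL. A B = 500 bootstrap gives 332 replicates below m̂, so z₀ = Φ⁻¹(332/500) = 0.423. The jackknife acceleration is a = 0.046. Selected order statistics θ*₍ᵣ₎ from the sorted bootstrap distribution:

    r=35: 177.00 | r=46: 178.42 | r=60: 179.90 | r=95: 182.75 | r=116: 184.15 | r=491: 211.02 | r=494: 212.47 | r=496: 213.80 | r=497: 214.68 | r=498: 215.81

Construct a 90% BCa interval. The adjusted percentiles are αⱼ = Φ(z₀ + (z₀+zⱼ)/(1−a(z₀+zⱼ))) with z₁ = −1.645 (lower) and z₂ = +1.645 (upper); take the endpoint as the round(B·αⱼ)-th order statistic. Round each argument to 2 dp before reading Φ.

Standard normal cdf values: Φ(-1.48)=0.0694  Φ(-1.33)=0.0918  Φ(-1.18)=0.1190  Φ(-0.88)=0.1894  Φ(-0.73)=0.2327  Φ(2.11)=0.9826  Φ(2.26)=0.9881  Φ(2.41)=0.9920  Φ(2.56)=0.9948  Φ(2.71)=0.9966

Lower: z₀ + z₁ = 0.423 + (-1.645) = -1.222; 1 − a(z₀+z₁) = 1 − (0.046)(-1.222) = 1.0562; argument = 0.423 + (-1.222)/1.0562 = -0.7340 → -0.73.
α₁ = Φ(-0.73) = 0.2327; rank = round(500 × 0.2327) = 116; θ*₍116₎ = 184.15.
Upper: z₀ + z₂ = 2.068; 1 − a(z₀+z₂) = 0.9049; argument = 2.7084 → 2.71; α₂ = 0.9966; rank = 498; θ*₍498₎ = 215.81.

(184.15, 215.81)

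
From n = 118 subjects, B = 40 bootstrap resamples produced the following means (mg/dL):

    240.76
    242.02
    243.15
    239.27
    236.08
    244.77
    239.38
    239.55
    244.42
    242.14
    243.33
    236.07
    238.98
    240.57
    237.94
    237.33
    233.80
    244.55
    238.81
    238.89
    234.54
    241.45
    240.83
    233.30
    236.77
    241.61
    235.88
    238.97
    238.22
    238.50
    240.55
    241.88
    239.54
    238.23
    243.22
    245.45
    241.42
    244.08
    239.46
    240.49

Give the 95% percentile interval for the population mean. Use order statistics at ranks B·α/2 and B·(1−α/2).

Sorted replicates: 233.30, 233.80, 234.54, 235.88, 236.07, 236.08, 236.77, 237.33, 237.94, 238.22, 238.23, 238.50, 238.81, 238.89, 238.97, 238.98, 239.27, 239.38, 239.46, 239.54, 239.55, 240.49, 240.55, 240.57, 240.76, 240.83, 241.42, 241.45, 241.61, 241.88, 242.02, 242.14, 243.15, 243.22, 243.33, 244.08, 244.42, 244.55, 244.77, 245.45
α = 0.05; lower rank = 40 × 0.025 = 1; upper rank = 40 × 0.975 = 39.
The 1st smallest replicate is 233.30; the 39th is 244.77.

(233.30, 244.77)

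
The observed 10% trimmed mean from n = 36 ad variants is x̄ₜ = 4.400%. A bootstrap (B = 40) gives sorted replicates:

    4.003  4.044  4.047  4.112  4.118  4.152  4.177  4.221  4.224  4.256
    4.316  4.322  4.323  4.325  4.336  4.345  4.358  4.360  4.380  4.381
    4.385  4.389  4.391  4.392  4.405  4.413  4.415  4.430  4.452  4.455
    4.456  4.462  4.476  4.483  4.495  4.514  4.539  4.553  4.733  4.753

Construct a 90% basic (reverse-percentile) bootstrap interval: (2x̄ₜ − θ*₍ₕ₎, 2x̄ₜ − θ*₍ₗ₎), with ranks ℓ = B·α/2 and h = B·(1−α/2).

Percentile endpoints at ranks 2 and 38: θ*₍2₎ = 4.044, θ*₍38₎ = 4.553.
Basic interval reflects these around x̄ₜ:
  lower = 2 × 4.400 − 4.553 = 4.247
  upper = 2 × 4.400 − 4.044 = 4.756

(4.247, 4.756)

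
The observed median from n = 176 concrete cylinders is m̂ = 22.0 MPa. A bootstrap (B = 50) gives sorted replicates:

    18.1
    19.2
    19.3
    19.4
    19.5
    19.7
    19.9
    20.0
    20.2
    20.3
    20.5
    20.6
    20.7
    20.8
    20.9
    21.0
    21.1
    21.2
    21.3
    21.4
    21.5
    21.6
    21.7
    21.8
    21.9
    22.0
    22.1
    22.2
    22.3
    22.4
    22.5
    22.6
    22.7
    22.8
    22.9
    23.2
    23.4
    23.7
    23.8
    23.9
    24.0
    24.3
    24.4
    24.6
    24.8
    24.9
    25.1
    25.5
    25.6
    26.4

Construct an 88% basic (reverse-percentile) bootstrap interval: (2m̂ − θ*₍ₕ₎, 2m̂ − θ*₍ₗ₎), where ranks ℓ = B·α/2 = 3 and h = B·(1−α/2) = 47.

(18.9, 24.7)

Percentile endpoints at ranks 3 and 47: θ*₍3₎ = 19.3, θ*₍47₎ = 25.1.
Basic interval reflects these around m̂:
  lower = 2 × 22.0 − 25.1 = 18.9
  upper = 2 × 22.0 − 19.3 = 24.7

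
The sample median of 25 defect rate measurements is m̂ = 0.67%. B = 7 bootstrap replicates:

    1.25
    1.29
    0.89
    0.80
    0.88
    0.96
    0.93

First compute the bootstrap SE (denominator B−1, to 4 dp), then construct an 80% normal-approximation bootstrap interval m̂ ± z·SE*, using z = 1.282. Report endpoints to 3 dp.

(0.425, 0.915)

Mean of replicates = 1.0000; sum of squared deviations = 0.2196; SE* = √(0.2196/6) = 0.1913
Margin = 1.282 × 0.1913 = 0.2452
Interval: 0.67 ± 0.2452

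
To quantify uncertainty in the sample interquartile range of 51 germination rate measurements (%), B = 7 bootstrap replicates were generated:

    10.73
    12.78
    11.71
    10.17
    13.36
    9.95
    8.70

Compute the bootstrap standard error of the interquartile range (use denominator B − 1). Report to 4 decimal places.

SE* = 1.6519

Bootstrap SE is the standard deviation of the 7 replicate interquartile ranges.
Mean of replicates: (10.73 + 12.78 + 11.71 + 10.17 + 13.36 + 9.95 + 8.70) / 7 = 77.40000 / 7 = 11.05714
Sum of squared deviations: (−0.32714)² + (+1.72286)² + (+0.65286)² + (−0.88714)² + (+2.30286)² + (−1.10714)² + (−2.35714)² = 16.37354
Variance = 16.37354 / 6 = 2.72892
SE* = √2.72892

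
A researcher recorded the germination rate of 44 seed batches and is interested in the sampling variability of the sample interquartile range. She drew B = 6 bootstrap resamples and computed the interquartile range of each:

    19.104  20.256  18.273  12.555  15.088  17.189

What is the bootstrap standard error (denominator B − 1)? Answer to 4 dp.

Bootstrap SE is the standard deviation of the 6 replicate interquartile ranges.
Mean of replicates: (19.104 + 20.256 + 18.273 + 12.555 + 15.088 + 17.189) / 6 = 102.46500 / 6 = 17.07750
Sum of squared deviations: (+2.02650)² + (+3.17850)² + (+1.19550)² + (−4.52250)² + (−1.98950)² + (+0.11150)² = 40.06233
Variance = 40.06233 / 5 = 8.01247
SE* = √8.01247

SE* = 2.8306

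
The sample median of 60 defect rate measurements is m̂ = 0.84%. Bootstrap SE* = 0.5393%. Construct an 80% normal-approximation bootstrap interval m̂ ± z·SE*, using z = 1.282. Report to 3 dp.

Margin = 1.282 × 0.5393 = 0.6914
Interval: 0.84 ± 0.6914

(0.149, 1.531)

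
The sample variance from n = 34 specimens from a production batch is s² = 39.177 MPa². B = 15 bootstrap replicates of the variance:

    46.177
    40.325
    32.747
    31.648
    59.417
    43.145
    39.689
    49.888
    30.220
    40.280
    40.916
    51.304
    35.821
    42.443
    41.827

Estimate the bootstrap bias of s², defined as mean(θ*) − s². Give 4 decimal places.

bias = +2.5461

mean(θ*) = (46.177 + 40.325 + 32.747 + 31.648 + 59.417 + 43.145 + 39.689 + 49.888 + 30.220 + 40.280 + 40.916 + 51.304 + 35.821 + 42.443 + 41.827) / 15 = 41.72313
bias = 41.72313 − 39.177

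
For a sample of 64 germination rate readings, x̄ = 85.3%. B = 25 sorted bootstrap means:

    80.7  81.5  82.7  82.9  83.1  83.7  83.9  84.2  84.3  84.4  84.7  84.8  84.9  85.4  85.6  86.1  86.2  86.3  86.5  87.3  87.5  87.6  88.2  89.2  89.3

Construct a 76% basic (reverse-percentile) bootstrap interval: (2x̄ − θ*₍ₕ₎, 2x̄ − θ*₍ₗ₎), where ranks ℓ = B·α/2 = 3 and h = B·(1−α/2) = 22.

Percentile endpoints at ranks 3 and 22: θ*₍3₎ = 82.7, θ*₍22₎ = 87.6.
Basic interval reflects these around x̄:
  lower = 2 × 85.3 − 87.6 = 83.0
  upper = 2 × 85.3 − 82.7 = 87.9

(83.0, 87.9)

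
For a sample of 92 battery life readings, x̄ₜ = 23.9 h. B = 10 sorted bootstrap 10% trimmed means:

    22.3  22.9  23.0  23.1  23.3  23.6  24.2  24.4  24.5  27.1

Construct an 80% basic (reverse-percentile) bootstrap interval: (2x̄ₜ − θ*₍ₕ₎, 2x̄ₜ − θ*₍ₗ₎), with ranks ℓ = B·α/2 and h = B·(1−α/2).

(23.3, 25.5)

Percentile endpoints at ranks 1 and 9: θ*₍1₎ = 22.3, θ*₍9₎ = 24.5.
Basic interval reflects these around x̄ₜ:
  lower = 2 × 23.9 − 24.5 = 23.3
  upper = 2 × 23.9 − 22.3 = 25.5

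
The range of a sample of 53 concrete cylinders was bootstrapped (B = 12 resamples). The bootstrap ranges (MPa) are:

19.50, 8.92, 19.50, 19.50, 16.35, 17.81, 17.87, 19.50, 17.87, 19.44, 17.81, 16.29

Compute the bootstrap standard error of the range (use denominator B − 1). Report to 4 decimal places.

SE* = 2.9637

Bootstrap SE is the standard deviation of the 12 replicate ranges.
Mean of replicates: (19.50 + 8.92 + 19.50 + 19.50 + 16.35 + 17.81 + 17.87 + 19.50 + 17.87 + 19.44 + 17.81 + 16.29) / 12 = 210.36000 / 12 = 17.53000
Sum of squared deviations: (+1.97000)² + (−8.61000)² + (+1.97000)² + (+1.97000)² + (−1.18000)² + (+0.28000)² + (+0.34000)² + (+1.97000)² + (+0.34000)² + (+1.91000)² + (+0.28000)² + (−1.24000)² = 96.62180
Variance = 96.62180 / 11 = 8.78380
SE* = √8.78380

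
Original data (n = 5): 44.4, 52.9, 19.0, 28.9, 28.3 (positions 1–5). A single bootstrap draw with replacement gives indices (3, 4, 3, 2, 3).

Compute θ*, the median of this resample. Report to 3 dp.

θ* = 19.000

Resample values: 19.0, 28.9, 19.0, 52.9, 19.0.
Sorted: 19.0, 19.0, 19.0, 28.9, 52.9
Median = middle value = 19.000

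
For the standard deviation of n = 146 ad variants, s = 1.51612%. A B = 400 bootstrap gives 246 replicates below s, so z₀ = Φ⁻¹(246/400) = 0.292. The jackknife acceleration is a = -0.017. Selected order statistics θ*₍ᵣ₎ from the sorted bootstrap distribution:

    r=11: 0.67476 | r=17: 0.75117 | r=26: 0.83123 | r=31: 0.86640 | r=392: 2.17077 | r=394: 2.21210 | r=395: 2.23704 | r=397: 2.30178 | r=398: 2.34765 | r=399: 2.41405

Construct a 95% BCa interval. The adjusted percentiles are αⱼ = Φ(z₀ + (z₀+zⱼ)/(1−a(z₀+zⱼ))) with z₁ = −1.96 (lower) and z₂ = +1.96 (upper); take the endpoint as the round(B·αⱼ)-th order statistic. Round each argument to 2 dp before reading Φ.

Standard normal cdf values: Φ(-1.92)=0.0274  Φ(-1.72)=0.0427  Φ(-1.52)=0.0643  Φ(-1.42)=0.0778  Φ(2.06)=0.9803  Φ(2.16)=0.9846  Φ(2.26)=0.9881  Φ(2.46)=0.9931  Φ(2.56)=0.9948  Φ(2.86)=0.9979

Lower: z₀ + z₁ = 0.292 + (-1.960) = -1.668; 1 − a(z₀+z₁) = 1 − (-0.017)(-1.668) = 0.9716; argument = 0.292 + (-1.668)/0.9716 = -1.4247 → -1.42.
α₁ = Φ(-1.42) = 0.0778; rank = round(400 × 0.0778) = 31; θ*₍31₎ = 0.86640.
Upper: z₀ + z₂ = 2.252; 1 − a(z₀+z₂) = 1.0383; argument = 2.4610 → 2.46; α₂ = 0.9931; rank = 397; θ*₍397₎ = 2.30178.

(0.86640, 2.30178)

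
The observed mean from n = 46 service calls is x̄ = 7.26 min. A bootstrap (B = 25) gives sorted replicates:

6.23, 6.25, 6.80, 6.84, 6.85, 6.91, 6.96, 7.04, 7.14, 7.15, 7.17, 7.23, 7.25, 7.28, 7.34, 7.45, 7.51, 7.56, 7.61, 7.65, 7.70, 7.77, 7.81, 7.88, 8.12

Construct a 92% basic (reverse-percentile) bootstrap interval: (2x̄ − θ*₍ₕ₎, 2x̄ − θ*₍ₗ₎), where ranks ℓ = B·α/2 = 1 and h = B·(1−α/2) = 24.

Percentile endpoints at ranks 1 and 24: θ*₍1₎ = 6.23, θ*₍24₎ = 7.88.
Basic interval reflects these around x̄:
  lower = 2 × 7.26 − 7.88 = 6.64
  upper = 2 × 7.26 − 6.23 = 8.29

(6.64, 8.29)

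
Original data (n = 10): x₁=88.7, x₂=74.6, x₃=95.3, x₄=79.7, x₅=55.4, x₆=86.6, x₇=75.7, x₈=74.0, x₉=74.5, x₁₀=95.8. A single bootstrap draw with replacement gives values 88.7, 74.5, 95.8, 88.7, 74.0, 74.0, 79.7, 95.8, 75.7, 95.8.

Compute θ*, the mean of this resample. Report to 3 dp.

Mean = (88.7 + 74.5 + 95.8 + 88.7 + 74.0 + 74.0 + 79.7 + 95.8 + 75.7 + 95.8) / 10 = 842.70 / 10 = 84.270

θ* = 84.270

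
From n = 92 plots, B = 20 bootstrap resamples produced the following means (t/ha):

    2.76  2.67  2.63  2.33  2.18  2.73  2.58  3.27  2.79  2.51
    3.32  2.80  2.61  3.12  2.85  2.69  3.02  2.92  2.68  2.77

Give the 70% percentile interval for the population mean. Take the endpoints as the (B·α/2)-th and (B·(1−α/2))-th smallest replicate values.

Sorted replicates: 2.18, 2.33, 2.51, 2.58, 2.61, 2.63, 2.67, 2.68, 2.69, 2.73, 2.76, 2.77, 2.79, 2.80, 2.85, 2.92, 3.02, 3.12, 3.27, 3.32
α = 0.30; lower rank = 20 × 0.150 = 3; upper rank = 20 × 0.850 = 17.
The 3rd smallest replicate is 2.51; the 17th is 3.02.

(2.51, 3.02)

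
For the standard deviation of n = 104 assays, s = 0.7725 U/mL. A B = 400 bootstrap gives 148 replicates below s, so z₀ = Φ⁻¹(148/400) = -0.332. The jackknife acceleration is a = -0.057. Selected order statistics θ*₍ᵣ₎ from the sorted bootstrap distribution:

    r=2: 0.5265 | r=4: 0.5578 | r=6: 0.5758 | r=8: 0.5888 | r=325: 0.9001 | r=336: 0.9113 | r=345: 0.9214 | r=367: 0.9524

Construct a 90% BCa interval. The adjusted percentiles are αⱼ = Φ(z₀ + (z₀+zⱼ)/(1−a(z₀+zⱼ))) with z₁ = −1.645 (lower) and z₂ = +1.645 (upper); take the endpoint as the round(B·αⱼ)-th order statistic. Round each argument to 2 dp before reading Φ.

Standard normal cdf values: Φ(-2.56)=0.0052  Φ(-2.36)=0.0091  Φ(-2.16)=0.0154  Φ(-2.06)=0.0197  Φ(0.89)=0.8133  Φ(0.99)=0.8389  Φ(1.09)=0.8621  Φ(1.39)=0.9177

(0.5265, 0.9001)

Lower: z₀ + z₁ = -0.332 + (-1.645) = -1.977; 1 − a(z₀+z₁) = 1 − (-0.057)(-1.977) = 0.8873; argument = -0.332 + (-1.977)/0.8873 = -2.5601 → -2.56.
α₁ = Φ(-2.56) = 0.0052; rank = round(400 × 0.0052) = 2; θ*₍2₎ = 0.5265.
Upper: z₀ + z₂ = 1.313; 1 − a(z₀+z₂) = 1.0748; argument = 0.8896 → 0.89; α₂ = 0.8133; rank = 325; θ*₍325₎ = 0.9001.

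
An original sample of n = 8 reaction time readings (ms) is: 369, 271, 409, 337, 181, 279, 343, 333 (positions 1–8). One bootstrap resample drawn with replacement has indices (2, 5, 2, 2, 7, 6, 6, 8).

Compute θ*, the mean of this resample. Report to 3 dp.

Resample values: 271, 181, 271, 271, 343, 279, 279, 333.
Mean = (271 + 181 + 271 + 271 + 343 + 279 + 279 + 333) / 8 = 2228.0 / 8 = 278.500

θ* = 278.500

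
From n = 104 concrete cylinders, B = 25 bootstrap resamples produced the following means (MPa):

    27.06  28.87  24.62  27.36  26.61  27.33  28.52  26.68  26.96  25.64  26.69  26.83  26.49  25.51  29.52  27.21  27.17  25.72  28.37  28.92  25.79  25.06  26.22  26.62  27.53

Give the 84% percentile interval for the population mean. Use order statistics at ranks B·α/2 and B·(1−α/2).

(25.06, 28.87)

Sorted replicates: 24.62, 25.06, 25.51, 25.64, 25.72, 25.79, 26.22, 26.49, 26.61, 26.62, 26.68, 26.69, 26.83, 26.96, 27.06, 27.17, 27.21, 27.33, 27.36, 27.53, 28.37, 28.52, 28.87, 28.92, 29.52
α = 0.16; lower rank = 25 × 0.080 = 2; upper rank = 25 × 0.920 = 23.
The 2nd smallest replicate is 25.06; the 23rd is 28.87.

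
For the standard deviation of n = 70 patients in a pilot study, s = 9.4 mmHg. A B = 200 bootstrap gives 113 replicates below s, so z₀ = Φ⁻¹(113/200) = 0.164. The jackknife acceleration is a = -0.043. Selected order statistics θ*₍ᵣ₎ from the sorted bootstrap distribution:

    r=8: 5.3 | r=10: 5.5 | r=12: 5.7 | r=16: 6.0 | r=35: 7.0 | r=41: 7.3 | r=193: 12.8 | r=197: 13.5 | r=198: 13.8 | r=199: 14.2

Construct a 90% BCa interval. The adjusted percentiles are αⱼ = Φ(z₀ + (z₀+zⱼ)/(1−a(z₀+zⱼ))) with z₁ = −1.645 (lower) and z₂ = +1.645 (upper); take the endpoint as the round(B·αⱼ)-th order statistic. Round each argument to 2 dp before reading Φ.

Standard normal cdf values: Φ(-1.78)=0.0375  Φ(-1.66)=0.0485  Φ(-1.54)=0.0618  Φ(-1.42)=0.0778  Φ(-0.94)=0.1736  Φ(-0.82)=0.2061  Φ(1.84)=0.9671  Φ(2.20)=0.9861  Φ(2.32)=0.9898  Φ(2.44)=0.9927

(6.0, 12.8)

Lower: z₀ + z₁ = 0.164 + (-1.645) = -1.481; 1 − a(z₀+z₁) = 1 − (-0.043)(-1.481) = 0.9363; argument = 0.164 + (-1.481)/0.9363 = -1.4177 → -1.42.
α₁ = Φ(-1.42) = 0.0778; rank = round(200 × 0.0778) = 16; θ*₍16₎ = 6.0.
Upper: z₀ + z₂ = 1.809; 1 − a(z₀+z₂) = 1.0778; argument = 1.8424 → 1.84; α₂ = 0.9671; rank = 193; θ*₍193₎ = 12.8.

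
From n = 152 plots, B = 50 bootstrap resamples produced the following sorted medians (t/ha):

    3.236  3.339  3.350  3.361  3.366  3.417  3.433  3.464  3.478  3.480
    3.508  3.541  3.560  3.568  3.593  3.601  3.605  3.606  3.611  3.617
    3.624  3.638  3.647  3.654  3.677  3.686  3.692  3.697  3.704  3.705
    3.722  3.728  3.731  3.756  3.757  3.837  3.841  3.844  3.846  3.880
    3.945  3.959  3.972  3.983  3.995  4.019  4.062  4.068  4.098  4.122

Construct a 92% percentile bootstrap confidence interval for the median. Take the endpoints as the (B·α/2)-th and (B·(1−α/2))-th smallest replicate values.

α = 0.08; lower rank = 50 × 0.040 = 2; upper rank = 50 × 0.960 = 48.
The 2nd smallest replicate is 3.339; the 48th is 4.068.

(3.339, 4.068)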